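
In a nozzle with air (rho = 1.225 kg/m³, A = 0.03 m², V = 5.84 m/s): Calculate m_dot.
Formula: \dot{m} = \rho A V
m_dot = 1.225·0.03·5.84 = 0.2146 kg/s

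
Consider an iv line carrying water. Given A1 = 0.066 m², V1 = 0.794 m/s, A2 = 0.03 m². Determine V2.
Formula: V_2 = \frac{A_1 V_1}{A_2}
V2 = 0.066·0.794/0.03 = 1.747 m/s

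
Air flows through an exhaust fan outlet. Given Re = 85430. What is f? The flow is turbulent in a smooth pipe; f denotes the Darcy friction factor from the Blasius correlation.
Formula: f = \frac{0.316}{Re^{0.25}}
f = 0.316/85430^0.25 = 0.01848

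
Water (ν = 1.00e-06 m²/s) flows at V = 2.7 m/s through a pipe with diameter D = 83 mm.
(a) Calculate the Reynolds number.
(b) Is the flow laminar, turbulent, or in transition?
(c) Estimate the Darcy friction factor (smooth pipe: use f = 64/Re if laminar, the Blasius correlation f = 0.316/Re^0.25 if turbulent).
(a) Re = V·D/ν = 2.7·0.083/1.00e-06 = 224100
(b) Flow regime: turbulent (Re > 4000)
(c) Friction factor: f = 0.316/Re^0.25 = 0.316/224100^0.25 = 0.01452 (Blasius is strictly valid for Re ≲ 1e5; used here as the smooth-pipe estimate the problem specifies)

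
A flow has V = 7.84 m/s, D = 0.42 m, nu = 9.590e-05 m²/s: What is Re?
Formula: Re = \frac{V D}{\nu}
Re = 7.84·0.42/9.590e-05 = 34336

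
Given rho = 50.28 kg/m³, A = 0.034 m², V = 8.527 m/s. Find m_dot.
Formula: \dot{m} = \rho A V
m_dot = 50.28·0.034·8.527 = 14.58 kg/s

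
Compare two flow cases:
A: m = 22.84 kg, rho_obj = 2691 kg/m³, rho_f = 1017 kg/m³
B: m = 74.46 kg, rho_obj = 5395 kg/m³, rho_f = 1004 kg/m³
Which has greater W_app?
W_app(A) = 139.4 N, W_app(B) = 594.5 N. Answer: B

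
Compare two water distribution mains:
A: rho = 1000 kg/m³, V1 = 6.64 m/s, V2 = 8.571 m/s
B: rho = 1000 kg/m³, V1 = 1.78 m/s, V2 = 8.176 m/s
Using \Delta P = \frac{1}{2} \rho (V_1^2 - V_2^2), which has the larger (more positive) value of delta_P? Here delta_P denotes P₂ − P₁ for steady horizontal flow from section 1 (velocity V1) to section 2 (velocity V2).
delta_P(A) = -14.69 kPa, delta_P(B) = -31.84 kPa. Answer: A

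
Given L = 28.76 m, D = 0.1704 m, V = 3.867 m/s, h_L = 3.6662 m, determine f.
Formula: h_L = f \frac{L}{D} \frac{V^2}{2g}
Substituting knowns: 3.6662 = f·(28.76/0.1704)·3.867²/(2·9.81)
Solving for f: f = 3.6662·2·9.81/((28.76/0.1704)·3.867²) = 0.0285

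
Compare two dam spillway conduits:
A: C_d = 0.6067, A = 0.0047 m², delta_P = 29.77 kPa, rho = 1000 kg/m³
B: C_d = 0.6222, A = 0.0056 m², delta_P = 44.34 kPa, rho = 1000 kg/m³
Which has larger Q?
Q(A) = 22 L/s, Q(B) = 32.81 L/s. Answer: B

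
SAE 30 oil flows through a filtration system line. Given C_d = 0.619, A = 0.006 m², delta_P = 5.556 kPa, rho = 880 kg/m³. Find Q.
Formula: Q = C_d A \sqrt{\frac{2 \Delta P}{\rho}}
Q = 0.619·0.006·√(2·(5.556·1000)/880)·1000 = 13.2 L/s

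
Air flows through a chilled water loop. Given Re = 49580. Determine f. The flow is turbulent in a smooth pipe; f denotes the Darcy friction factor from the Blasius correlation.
Formula: f = \frac{0.316}{Re^{0.25}}
f = 0.316/49580^0.25 = 0.02118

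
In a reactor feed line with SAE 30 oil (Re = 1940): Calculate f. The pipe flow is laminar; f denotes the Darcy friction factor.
Formula: f = \frac{64}{Re}
f = 64/1940 = 0.03299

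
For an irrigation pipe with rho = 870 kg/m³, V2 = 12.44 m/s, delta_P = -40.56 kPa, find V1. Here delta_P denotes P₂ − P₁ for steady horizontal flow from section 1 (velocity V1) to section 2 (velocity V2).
Formula: \Delta P = \frac{1}{2} \rho (V_1^2 - V_2^2)
Substituting knowns: -40.56 = 0.5·870·(V1² − 12.44²)/1000
Solving for V1: V1 = √(12.44² + 2·(-40.56·1000)/870) = 7.843 m/s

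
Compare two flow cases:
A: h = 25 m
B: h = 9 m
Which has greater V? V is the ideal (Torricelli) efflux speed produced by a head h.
V(A) = 22.15 m/s, V(B) = 13.29 m/s. Answer: A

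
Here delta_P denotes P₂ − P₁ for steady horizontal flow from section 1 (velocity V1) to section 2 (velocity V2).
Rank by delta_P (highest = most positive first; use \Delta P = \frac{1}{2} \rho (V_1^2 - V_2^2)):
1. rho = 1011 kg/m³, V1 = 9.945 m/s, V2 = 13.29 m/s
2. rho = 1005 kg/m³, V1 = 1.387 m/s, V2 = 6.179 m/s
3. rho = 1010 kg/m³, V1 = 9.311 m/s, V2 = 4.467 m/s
Case 1: delta_P = -39.29 kPa
Case 2: delta_P = -18.22 kPa
Case 3: delta_P = 33.7 kPa
Ranking (highest first): 3, 2, 1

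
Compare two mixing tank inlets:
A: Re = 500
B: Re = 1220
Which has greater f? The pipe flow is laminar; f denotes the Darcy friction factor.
f(A) = 0.128, f(B) = 0.05246. Answer: A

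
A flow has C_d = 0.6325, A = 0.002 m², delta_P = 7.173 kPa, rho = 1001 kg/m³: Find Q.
Formula: Q = C_d A \sqrt{\frac{2 \Delta P}{\rho}}
Q = 0.6325·0.002·√(2·(7.173·1000)/1001)·1000 = 4.789 L/s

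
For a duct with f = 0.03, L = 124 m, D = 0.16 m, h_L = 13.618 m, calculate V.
Formula: h_L = f \frac{L}{D} \frac{V^2}{2g}
Substituting knowns: 13.618 = 0.03·(124/0.16)·V²/(2·9.81)
Solving for V: V = √(13.618·2·9.81/(0.03·(124/0.16))) = 3.39 m/s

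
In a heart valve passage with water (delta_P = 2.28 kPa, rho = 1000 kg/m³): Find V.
Formula: V = \sqrt{\frac{2 \Delta P}{\rho}}
V = √(2·(2.28·1000)/1000) = 2.135 m/s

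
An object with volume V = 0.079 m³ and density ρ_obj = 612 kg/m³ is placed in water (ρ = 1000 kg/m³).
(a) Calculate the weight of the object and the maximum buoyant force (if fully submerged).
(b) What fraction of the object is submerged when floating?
(a) W=rho_obj*g*V=612*9.81*0.079=474.3 N; F_B(max)=rho*g*V=1000*9.81*0.079=775.0 N
(b) Floating fraction=rho_obj/rho=612/1000=0.612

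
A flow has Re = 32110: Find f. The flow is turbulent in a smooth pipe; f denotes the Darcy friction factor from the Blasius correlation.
Formula: f = \frac{0.316}{Re^{0.25}}
f = 0.316/32110^0.25 = 0.02361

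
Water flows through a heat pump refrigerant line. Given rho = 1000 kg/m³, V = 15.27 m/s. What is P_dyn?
Formula: P_{dyn} = \frac{1}{2} \rho V^2
P_dyn = 0.5·1000·15.27²/1000 = 116.6 kPa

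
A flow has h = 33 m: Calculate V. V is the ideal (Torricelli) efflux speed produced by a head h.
Formula: V = \sqrt{2 g h}
V = √(2·9.81·33) = 25.45 m/s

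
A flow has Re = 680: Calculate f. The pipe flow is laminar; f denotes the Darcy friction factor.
Formula: f = \frac{64}{Re}
f = 64/680 = 0.09412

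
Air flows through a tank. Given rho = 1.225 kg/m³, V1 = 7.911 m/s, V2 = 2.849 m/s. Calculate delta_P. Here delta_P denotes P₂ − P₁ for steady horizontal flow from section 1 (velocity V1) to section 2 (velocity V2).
Formula: \Delta P = \frac{1}{2} \rho (V_1^2 - V_2^2)
delta_P = 0.5·1.225·(7.911² − 2.849²)/1000 = 0.03336 kPa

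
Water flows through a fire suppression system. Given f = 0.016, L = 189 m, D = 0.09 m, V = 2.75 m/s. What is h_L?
Formula: h_L = f \frac{L}{D} \frac{V^2}{2g}
h_L = 0.016·(189/0.09)·2.75²/(2·9.81) = 12.95 m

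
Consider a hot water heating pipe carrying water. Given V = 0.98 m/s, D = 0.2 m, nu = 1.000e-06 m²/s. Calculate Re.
Formula: Re = \frac{V D}{\nu}
Re = 0.98·0.2/1.000e-06 = 196000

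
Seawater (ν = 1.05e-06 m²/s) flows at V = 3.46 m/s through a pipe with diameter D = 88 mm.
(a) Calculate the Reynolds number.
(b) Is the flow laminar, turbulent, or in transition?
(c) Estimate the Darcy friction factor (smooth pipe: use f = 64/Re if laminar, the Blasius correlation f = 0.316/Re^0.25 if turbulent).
(a) Re = V·D/ν = 3.46·0.088/1.05e-06 = 289980
(b) Flow regime: turbulent (Re > 4000)
(c) Friction factor: f = 0.316/Re^0.25 = 0.316/289980^0.25 = 0.01362 (Blasius is strictly valid for Re ≲ 1e5; used here as the smooth-pipe estimate the problem specifies)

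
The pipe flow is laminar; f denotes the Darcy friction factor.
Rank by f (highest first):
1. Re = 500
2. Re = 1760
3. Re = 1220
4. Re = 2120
Case 1: f = 0.128
Case 2: f = 0.03636
Case 3: f = 0.05246
Case 4: f = 0.03019
Ranking (highest first): 1, 3, 2, 4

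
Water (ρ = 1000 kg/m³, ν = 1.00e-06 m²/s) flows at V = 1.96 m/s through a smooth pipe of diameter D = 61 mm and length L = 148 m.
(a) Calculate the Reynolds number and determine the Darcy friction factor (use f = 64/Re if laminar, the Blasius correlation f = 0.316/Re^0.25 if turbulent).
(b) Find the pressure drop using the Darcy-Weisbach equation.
(a) Re = V·D/ν = 1.96·0.061/1.00e-06 = 119560 → turbulent (Re > 4000); f = 0.316/Re^0.25 = 0.316/119560^0.25 = 0.016994 (Blasius is strictly valid for Re ≲ 1e5; used here as the smooth-pipe estimate the problem specifies)
(b) Darcy-Weisbach: ΔP = f·(L/D)·½ρV²/1000 = 0.016994·(148/0.061)·½·1000·1.96²/1000 = 79.2 kPa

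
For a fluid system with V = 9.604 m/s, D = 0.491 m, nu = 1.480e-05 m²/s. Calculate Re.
Formula: Re = \frac{V D}{\nu}
Re = 9.604·0.491/1.480e-05 = 318619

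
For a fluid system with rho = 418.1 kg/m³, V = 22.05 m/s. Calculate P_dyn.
Formula: P_{dyn} = \frac{1}{2} \rho V^2
P_dyn = 0.5·418.1·22.05²/1000 = 101.6 kPa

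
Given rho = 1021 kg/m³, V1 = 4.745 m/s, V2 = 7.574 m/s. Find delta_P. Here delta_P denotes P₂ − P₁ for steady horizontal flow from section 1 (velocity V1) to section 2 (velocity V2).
Formula: \Delta P = \frac{1}{2} \rho (V_1^2 - V_2^2)
delta_P = 0.5·1021·(4.745² − 7.574²)/1000 = -17.79 kPa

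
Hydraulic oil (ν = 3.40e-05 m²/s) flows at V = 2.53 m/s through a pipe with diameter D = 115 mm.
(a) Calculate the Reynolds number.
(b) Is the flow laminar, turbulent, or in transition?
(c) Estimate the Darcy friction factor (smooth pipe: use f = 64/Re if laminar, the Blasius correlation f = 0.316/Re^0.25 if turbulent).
(a) Re = V·D/ν = 2.53·0.115/3.40e-05 = 8557.4
(b) Flow regime: turbulent (Re > 4000)
(c) Friction factor: f = 0.316/Re^0.25 = 0.316/8557.4^0.25 = 0.03286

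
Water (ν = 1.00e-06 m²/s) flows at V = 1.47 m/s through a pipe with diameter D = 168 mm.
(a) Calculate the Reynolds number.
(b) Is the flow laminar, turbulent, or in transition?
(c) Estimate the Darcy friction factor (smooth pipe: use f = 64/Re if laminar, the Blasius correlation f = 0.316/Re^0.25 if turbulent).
(a) Re = V·D/ν = 1.47·0.168/1.00e-06 = 246960
(b) Flow regime: turbulent (Re > 4000)
(c) Friction factor: f = 0.316/Re^0.25 = 0.316/246960^0.25 = 0.01418 (Blasius is strictly valid for Re ≲ 1e5; used here as the smooth-pipe estimate the problem specifies)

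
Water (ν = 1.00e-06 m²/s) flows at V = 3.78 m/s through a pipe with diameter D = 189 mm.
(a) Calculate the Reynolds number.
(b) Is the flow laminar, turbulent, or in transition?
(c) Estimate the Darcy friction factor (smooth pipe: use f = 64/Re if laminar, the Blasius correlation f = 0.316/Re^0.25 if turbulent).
(a) Re = V·D/ν = 3.78·0.189/1.00e-06 = 714420
(b) Flow regime: turbulent (Re > 4000)
(c) Friction factor: f = 0.316/Re^0.25 = 0.316/714420^0.25 = 0.01087 (Blasius is strictly valid for Re ≲ 1e5; used here as the smooth-pipe estimate the problem specifies)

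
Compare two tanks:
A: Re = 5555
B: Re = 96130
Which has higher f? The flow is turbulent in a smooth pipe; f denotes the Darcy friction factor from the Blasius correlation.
f(A) = 0.0366, f(B) = 0.01795. Answer: A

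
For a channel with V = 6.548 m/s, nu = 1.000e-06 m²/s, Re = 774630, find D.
Formula: Re = \frac{V D}{\nu}
Substituting knowns: 774630 = 6.548·D/1.000e-06
Solving for D: D = 774630·1.000e-06/6.548 = 0.1183 m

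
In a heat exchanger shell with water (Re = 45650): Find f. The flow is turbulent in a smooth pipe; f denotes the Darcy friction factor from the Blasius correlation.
Formula: f = \frac{0.316}{Re^{0.25}}
f = 0.316/45650^0.25 = 0.02162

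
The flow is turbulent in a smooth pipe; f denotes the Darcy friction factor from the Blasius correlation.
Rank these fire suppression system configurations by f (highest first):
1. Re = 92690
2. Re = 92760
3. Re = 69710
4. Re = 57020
Case 1: f = 0.01811
Case 2: f = 0.01811
Case 3: f = 0.01945
Case 4: f = 0.02045
Ranking (highest first): 4, 3, 1, 2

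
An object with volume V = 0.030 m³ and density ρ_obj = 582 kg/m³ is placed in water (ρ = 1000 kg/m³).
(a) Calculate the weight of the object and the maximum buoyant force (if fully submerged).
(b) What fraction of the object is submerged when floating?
(a) W=rho_obj*g*V=582*9.81*0.030=171.3 N; F_B(max)=rho*g*V=1000*9.81*0.030=294.3 N
(b) Floating fraction=rho_obj/rho=582/1000=0.582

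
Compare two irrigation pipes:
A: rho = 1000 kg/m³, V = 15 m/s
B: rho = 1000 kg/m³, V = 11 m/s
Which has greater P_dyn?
P_dyn(A) = 112.5 kPa, P_dyn(B) = 60.5 kPa. Answer: A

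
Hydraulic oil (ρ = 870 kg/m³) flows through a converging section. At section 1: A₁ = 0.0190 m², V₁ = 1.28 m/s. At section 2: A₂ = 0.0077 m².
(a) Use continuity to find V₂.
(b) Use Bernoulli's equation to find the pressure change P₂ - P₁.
(a) Continuity: A₁V₁=A₂V₂ -> V₂=A₁V₁/A₂=0.0190*1.28/0.0077=3.16 m/s
(b) Bernoulli: P₂-P₁=0.5*rho*(V₁^2-V₂^2)/1000=0.5*870*(1.28^2-3.16^2)/1000=-3.631 kPa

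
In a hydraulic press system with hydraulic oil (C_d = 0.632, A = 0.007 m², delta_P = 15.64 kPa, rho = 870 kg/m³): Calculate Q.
Formula: Q = C_d A \sqrt{\frac{2 \Delta P}{\rho}}
Q = 0.632·0.007·√(2·(15.64·1000)/870)·1000 = 26.53 L/s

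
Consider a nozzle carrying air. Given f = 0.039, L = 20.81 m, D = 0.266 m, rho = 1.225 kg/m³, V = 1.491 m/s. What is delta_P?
Formula: \Delta P = f \frac{L}{D} \frac{\rho V^2}{2}
delta_P = 0.039·(20.81/0.266)·0.5·1.225·1.491²/1000 = 0.004154 kPa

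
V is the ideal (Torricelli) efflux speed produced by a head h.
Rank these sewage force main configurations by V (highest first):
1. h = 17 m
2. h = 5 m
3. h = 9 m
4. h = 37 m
Case 1: V = 18.26 m/s
Case 2: V = 9.905 m/s
Case 3: V = 13.29 m/s
Case 4: V = 26.94 m/s
Ranking (highest first): 4, 1, 3, 2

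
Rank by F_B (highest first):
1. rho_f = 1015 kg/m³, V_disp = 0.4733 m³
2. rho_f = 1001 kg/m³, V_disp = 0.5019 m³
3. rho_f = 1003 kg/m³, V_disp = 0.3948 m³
Case 1: F_B = 4713 N
Case 2: F_B = 4929 N
Case 3: F_B = 3885 N
Ranking (highest first): 2, 1, 3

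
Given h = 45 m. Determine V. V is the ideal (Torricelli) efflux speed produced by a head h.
Formula: V = \sqrt{2 g h}
V = √(2·9.81·45) = 29.71 m/s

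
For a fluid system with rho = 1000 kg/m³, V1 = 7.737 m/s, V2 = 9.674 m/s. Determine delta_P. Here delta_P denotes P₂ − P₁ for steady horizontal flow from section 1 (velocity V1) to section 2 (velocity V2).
Formula: \Delta P = \frac{1}{2} \rho (V_1^2 - V_2^2)
delta_P = 0.5·1000·(7.737² − 9.674²)/1000 = -16.86 kPa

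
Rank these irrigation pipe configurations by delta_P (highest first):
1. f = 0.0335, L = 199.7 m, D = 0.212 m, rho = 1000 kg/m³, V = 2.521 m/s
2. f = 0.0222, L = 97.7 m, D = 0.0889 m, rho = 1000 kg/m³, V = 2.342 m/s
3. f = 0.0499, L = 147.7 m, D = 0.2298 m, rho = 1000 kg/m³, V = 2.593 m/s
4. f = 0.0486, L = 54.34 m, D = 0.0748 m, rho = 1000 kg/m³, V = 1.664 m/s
Case 1: delta_P = 100.3 kPa
Case 2: delta_P = 66.91 kPa
Case 3: delta_P = 107.8 kPa
Case 4: delta_P = 48.88 kPa
Ranking (highest first): 3, 1, 2, 4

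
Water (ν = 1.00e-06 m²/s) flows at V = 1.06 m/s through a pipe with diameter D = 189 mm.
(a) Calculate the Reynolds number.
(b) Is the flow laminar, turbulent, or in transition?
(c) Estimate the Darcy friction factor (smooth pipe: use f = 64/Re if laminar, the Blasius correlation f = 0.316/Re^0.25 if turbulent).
(a) Re = V·D/ν = 1.06·0.189/1.00e-06 = 200340
(b) Flow regime: turbulent (Re > 4000)
(c) Friction factor: f = 0.316/Re^0.25 = 0.316/200340^0.25 = 0.01494 (Blasius is strictly valid for Re ≲ 1e5; used here as the smooth-pipe estimate the problem specifies)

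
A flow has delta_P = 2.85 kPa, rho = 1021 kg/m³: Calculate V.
Formula: V = \sqrt{\frac{2 \Delta P}{\rho}}
V = √(2·(2.85·1000)/1021) = 2.363 m/s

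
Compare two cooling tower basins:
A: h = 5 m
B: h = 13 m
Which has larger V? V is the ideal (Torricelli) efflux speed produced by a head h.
V(A) = 9.905 m/s, V(B) = 15.97 m/s. Answer: B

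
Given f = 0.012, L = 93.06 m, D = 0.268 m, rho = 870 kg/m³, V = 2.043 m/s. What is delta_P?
Formula: \Delta P = f \frac{L}{D} \frac{\rho V^2}{2}
delta_P = 0.012·(93.06/0.268)·0.5·870·2.043²/1000 = 7.565 kPa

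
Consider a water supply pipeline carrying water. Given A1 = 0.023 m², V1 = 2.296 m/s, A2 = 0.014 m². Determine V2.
Formula: V_2 = \frac{A_1 V_1}{A_2}
V2 = 0.023·2.296/0.014 = 3.772 m/s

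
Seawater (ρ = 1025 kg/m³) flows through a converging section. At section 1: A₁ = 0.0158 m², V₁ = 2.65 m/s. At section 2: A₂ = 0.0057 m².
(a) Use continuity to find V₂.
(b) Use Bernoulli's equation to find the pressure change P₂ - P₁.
(a) Continuity: A₁V₁=A₂V₂ -> V₂=A₁V₁/A₂=0.0158*2.65/0.0057=7.35 m/s
(b) Bernoulli: P₂-P₁=0.5*rho*(V₁^2-V₂^2)/1000=0.5*1025*(2.65^2-7.35^2)/1000=-24.09 kPa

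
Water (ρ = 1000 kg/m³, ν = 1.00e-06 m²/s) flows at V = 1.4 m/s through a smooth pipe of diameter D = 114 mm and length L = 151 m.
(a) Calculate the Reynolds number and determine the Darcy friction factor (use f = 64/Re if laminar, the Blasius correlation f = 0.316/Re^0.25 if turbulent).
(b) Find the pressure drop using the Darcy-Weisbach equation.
(a) Re = V·D/ν = 1.4·0.114/1.00e-06 = 159600 → turbulent (Re > 4000); f = 0.316/Re^0.25 = 0.316/159600^0.25 = 0.01581 (Blasius is strictly valid for Re ≲ 1e5; used here as the smooth-pipe estimate the problem specifies)
(b) Darcy-Weisbach: ΔP = f·(L/D)·½ρV²/1000 = 0.01581·(151/0.114)·½·1000·1.4²/1000 = 20.52 kPa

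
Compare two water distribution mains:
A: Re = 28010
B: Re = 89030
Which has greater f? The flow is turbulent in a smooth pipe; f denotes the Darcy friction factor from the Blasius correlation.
f(A) = 0.02443, f(B) = 0.01829. Answer: A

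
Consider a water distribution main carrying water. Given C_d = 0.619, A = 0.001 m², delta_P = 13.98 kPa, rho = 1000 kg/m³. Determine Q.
Formula: Q = C_d A \sqrt{\frac{2 \Delta P}{\rho}}
Q = 0.619·0.001·√(2·(13.98·1000)/1000)·1000 = 3.273 L/s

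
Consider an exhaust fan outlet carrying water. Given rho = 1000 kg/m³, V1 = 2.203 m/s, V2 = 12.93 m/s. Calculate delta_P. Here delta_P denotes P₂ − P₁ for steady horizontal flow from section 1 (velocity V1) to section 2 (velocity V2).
Formula: \Delta P = \frac{1}{2} \rho (V_1^2 - V_2^2)
delta_P = 0.5·1000·(2.203² − 12.93²)/1000 = -81.17 kPa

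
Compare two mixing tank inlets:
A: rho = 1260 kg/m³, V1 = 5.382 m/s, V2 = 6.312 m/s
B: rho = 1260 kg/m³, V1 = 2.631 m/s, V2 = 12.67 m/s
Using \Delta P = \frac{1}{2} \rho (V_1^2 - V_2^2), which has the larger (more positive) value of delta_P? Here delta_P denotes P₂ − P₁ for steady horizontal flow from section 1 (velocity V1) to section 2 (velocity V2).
delta_P(A) = -6.852 kPa, delta_P(B) = -96.77 kPa. Answer: A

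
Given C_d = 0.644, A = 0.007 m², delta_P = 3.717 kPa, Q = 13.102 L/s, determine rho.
Formula: Q = C_d A \sqrt{\frac{2 \Delta P}{\rho}}
Substituting knowns: 13.102 = 0.644·0.007·√(2·(3.717·1000)/rho)·1000
Solving for rho: rho = 2·(3.717·1000)/((13.102/1000)/(0.644·0.007))² = 880.1 kg/m³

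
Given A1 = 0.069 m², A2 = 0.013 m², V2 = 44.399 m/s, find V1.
Formula: V_2 = \frac{A_1 V_1}{A_2}
Substituting knowns: 44.399 = 0.069·V1/0.013
Solving for V1: V1 = 44.399·0.013/0.069 = 8.365 m/s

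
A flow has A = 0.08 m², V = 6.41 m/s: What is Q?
Formula: Q = A V
Q = 0.08·6.41·1000 = 512.8 L/s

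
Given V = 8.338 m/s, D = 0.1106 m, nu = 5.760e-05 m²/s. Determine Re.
Formula: Re = \frac{V D}{\nu}
Re = 8.338·0.1106/5.760e-05 = 16010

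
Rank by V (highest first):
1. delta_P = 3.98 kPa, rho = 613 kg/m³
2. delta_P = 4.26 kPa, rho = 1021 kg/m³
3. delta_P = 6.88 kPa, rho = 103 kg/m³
Case 1: V = 3.604 m/s
Case 2: V = 2.889 m/s
Case 3: V = 11.56 m/s
Ranking (highest first): 3, 1, 2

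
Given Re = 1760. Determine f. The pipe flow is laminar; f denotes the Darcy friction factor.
Formula: f = \frac{64}{Re}
f = 64/1760 = 0.03636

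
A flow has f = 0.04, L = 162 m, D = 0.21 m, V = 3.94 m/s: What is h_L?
Formula: h_L = f \frac{L}{D} \frac{V^2}{2g}
h_L = 0.04·(162/0.21)·3.94²/(2·9.81) = 24.41 m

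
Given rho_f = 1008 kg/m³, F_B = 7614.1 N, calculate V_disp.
Formula: F_B = \rho_f g V_{disp}
Substituting knowns: 7614.1 = 1008·9.81·V_disp
Solving for V_disp: V_disp = 7614.1/(1008·9.81) = 0.77 m³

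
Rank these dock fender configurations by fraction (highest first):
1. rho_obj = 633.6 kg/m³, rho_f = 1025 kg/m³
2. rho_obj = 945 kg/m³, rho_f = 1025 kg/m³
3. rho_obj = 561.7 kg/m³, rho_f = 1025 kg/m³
Case 1: fraction = 0.6181
Case 2: fraction = 0.922
Case 3: fraction = 0.548
Ranking (highest first): 2, 1, 3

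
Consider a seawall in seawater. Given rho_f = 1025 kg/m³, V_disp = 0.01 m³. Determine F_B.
Formula: F_B = \rho_f g V_{disp}
F_B = 1025·9.81·0.01 = 100.6 N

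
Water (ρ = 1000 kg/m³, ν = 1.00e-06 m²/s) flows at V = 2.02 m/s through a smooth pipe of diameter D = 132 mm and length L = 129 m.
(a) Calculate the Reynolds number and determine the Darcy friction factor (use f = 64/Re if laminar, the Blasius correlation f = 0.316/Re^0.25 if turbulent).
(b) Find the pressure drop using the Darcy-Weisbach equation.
(a) Re = V·D/ν = 2.02·0.132/1.00e-06 = 266640 → turbulent (Re > 4000); f = 0.316/Re^0.25 = 0.316/266640^0.25 = 0.013906 (Blasius is strictly valid for Re ≲ 1e5; used here as the smooth-pipe estimate the problem specifies)
(b) Darcy-Weisbach: ΔP = f·(L/D)·½ρV²/1000 = 0.013906·(129/0.132)·½·1000·2.02²/1000 = 27.73 kPa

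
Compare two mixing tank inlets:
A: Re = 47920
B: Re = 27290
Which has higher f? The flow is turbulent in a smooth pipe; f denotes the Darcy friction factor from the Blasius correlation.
f(A) = 0.02136, f(B) = 0.02459. Answer: B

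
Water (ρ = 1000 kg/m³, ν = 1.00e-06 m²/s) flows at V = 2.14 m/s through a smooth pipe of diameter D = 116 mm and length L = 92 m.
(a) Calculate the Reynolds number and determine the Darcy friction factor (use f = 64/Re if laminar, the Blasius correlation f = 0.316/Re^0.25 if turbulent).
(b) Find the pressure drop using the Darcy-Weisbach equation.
(a) Re = V·D/ν = 2.14·0.116/1.00e-06 = 248240 → turbulent (Re > 4000); f = 0.316/Re^0.25 = 0.316/248240^0.25 = 0.014157 (Blasius is strictly valid for Re ≲ 1e5; used here as the smooth-pipe estimate the problem specifies)
(b) Darcy-Weisbach: ΔP = f·(L/D)·½ρV²/1000 = 0.014157·(92/0.116)·½·1000·2.14²/1000 = 25.71 kPa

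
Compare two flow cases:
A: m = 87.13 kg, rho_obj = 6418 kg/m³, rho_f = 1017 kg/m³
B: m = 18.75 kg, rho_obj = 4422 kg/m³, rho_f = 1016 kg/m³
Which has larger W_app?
W_app(A) = 719.3 N, W_app(B) = 141.7 N. Answer: A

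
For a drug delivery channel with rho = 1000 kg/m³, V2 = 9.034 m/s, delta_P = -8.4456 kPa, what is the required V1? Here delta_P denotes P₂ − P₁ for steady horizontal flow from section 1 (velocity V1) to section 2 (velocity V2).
Formula: \Delta P = \frac{1}{2} \rho (V_1^2 - V_2^2)
Substituting knowns: -8.4456 = 0.5·1000·(V1² − 9.034²)/1000
Solving for V1: V1 = √(9.034² + 2·(-8.4456·1000)/1000) = 8.045 m/s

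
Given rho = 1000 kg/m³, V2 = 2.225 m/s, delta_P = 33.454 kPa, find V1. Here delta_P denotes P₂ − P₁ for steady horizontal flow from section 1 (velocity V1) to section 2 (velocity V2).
Formula: \Delta P = \frac{1}{2} \rho (V_1^2 - V_2^2)
Substituting knowns: 33.454 = 0.5·1000·(V1² − 2.225²)/1000
Solving for V1: V1 = √(2.225² + 2·(33.454·1000)/1000) = 8.477 m/s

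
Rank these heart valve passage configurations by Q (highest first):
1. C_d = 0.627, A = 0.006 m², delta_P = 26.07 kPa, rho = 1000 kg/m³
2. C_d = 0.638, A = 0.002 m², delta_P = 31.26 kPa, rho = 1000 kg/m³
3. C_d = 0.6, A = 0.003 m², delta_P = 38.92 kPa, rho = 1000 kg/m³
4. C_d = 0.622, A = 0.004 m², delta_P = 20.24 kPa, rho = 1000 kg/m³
Case 1: Q = 27.16 L/s
Case 2: Q = 10.09 L/s
Case 3: Q = 15.88 L/s
Case 4: Q = 15.83 L/s
Ranking (highest first): 1, 3, 4, 2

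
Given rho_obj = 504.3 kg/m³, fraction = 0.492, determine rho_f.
Formula: f_{sub} = \frac{\rho_{obj}}{\rho_f}
Substituting knowns: 0.492 = 504.3/rho_f
Solving for rho_f: rho_f = 504.3/0.492 = 1025 kg/m³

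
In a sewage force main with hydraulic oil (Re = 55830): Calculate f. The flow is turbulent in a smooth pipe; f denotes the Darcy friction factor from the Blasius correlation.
Formula: f = \frac{0.316}{Re^{0.25}}
f = 0.316/55830^0.25 = 0.02056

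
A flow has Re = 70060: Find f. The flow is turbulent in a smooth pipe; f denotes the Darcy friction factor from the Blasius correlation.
Formula: f = \frac{0.316}{Re^{0.25}}
f = 0.316/70060^0.25 = 0.01942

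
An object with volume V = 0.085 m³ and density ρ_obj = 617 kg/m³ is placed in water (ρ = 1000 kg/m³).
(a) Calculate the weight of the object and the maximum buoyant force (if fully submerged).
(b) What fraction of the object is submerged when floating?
(a) W=rho_obj*g*V=617*9.81*0.085=514.5 N; F_B(max)=rho*g*V=1000*9.81*0.085=833.9 N
(b) Floating fraction=rho_obj/rho=617/1000=0.617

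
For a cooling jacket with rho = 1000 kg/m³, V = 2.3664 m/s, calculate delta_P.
Formula: V = \sqrt{\frac{2 \Delta P}{\rho}}
Substituting knowns: 2.3664 = √(2·(delta_P·1000)/1000)
Solving for delta_P: delta_P = 2.3664²·1000/2/1000 = 2.8 kPa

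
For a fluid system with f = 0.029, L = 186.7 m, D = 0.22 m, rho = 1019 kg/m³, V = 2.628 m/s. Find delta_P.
Formula: \Delta P = f \frac{L}{D} \frac{\rho V^2}{2}
delta_P = 0.029·(186.7/0.22)·0.5·1019·2.628²/1000 = 86.6 kPa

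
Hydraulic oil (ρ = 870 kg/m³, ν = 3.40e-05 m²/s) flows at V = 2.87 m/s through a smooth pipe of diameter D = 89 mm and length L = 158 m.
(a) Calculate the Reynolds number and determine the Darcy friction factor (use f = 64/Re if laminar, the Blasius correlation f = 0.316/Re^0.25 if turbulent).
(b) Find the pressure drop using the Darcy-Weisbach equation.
(a) Re = V·D/ν = 2.87·0.089/3.40e-05 = 7512.6 → turbulent (Re > 4000); f = 0.316/Re^0.25 = 0.316/7512.6^0.25 = 0.033942
(b) Darcy-Weisbach: ΔP = f·(L/D)·½ρV²/1000 = 0.033942·(158/0.089)·½·870·2.87²/1000 = 215.9 kPa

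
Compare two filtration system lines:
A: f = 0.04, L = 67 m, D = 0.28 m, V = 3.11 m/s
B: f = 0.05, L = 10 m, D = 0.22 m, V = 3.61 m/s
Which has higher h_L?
h_L(A) = 4.718 m, h_L(B) = 1.51 m. Answer: A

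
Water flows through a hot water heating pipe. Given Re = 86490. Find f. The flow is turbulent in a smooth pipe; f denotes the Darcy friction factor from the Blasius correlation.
Formula: f = \frac{0.316}{Re^{0.25}}
f = 0.316/86490^0.25 = 0.01843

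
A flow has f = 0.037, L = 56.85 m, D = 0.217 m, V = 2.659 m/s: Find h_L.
Formula: h_L = f \frac{L}{D} \frac{V^2}{2g}
h_L = 0.037·(56.85/0.217)·2.659²/(2·9.81) = 3.493 m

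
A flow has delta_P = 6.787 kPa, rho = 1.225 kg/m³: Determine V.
Formula: V = \sqrt{\frac{2 \Delta P}{\rho}}
V = √(2·(6.787·1000)/1.225) = 105.3 m/s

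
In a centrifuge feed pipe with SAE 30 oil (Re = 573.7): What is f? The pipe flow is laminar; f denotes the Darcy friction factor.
Formula: f = \frac{64}{Re}
f = 64/573.7 = 0.1116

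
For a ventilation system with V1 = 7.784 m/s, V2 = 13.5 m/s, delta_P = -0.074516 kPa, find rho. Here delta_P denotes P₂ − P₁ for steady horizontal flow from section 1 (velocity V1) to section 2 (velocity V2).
Formula: \Delta P = \frac{1}{2} \rho (V_1^2 - V_2^2)
Substituting knowns: -0.074516 = 0.5·rho·(7.784² − 13.5²)/1000
Solving for rho: rho = 2·(-0.074516·1000)/(7.784² − 13.5²) = 1.225 kg/m³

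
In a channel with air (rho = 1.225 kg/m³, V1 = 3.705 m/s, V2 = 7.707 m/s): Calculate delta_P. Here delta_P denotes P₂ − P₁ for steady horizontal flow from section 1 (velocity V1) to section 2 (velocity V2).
Formula: \Delta P = \frac{1}{2} \rho (V_1^2 - V_2^2)
delta_P = 0.5·1.225·(3.705² − 7.707²)/1000 = -0.02797 kPa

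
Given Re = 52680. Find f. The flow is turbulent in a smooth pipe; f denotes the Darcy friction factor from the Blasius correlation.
Formula: f = \frac{0.316}{Re^{0.25}}
f = 0.316/52680^0.25 = 0.02086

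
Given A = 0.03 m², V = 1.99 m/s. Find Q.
Formula: Q = A V
Q = 0.03·1.99·1000 = 59.7 L/s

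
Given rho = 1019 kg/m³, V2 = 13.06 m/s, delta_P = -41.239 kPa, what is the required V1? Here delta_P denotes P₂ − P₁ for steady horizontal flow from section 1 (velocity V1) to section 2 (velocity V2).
Formula: \Delta P = \frac{1}{2} \rho (V_1^2 - V_2^2)
Substituting knowns: -41.239 = 0.5·1019·(V1² − 13.06²)/1000
Solving for V1: V1 = √(13.06² + 2·(-41.239·1000)/1019) = 9.467 m/s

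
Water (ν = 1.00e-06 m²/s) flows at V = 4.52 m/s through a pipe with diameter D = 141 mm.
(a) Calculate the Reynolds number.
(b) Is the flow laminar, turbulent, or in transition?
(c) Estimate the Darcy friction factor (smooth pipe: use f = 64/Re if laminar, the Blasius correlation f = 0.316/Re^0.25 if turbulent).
(a) Re = V·D/ν = 4.52·0.141/1.00e-06 = 637320
(b) Flow regime: turbulent (Re > 4000)
(c) Friction factor: f = 0.316/Re^0.25 = 0.316/637320^0.25 = 0.01118 (Blasius is strictly valid for Re ≲ 1e5; used here as the smooth-pipe estimate the problem specifies)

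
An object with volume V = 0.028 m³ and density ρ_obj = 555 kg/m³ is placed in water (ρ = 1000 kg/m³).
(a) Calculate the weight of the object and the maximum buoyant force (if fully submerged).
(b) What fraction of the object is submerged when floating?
(a) W=rho_obj*g*V=555*9.81*0.028=152.4 N; F_B(max)=rho*g*V=1000*9.81*0.028=274.7 N
(b) Floating fraction=rho_obj/rho=555/1000=0.555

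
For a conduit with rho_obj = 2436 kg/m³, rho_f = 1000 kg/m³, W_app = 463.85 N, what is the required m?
Formula: W_{app} = mg\left(1 - \frac{\rho_f}{\rho_{obj}}\right)
Substituting knowns: 463.85 = m·9.81·(1 − 1000/2436)
Solving for m: m = 463.85/(9.81·(1 − 1000/2436)) = 80.21 kg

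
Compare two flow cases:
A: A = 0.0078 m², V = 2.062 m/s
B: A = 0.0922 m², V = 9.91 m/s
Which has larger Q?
Q(A) = 16.08 L/s, Q(B) = 913.7 L/s. Answer: B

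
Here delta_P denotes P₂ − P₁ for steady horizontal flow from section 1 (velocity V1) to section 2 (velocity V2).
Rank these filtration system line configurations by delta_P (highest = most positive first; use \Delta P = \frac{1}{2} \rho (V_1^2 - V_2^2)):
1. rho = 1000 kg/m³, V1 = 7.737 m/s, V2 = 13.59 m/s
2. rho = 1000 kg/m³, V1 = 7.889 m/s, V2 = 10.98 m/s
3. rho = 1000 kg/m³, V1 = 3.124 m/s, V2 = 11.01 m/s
Case 1: delta_P = -62.41 kPa
Case 2: delta_P = -29.16 kPa
Case 3: delta_P = -55.73 kPa
Ranking (highest first): 2, 3, 1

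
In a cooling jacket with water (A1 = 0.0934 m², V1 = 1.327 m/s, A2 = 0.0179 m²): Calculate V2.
Formula: V_2 = \frac{A_1 V_1}{A_2}
V2 = 0.0934·1.327/0.0179 = 6.924 m/s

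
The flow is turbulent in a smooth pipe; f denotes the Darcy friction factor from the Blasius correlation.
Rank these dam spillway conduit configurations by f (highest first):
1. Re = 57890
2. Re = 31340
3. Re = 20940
Case 1: f = 0.02037
Case 2: f = 0.02375
Case 3: f = 0.02627
Ranking (highest first): 3, 2, 1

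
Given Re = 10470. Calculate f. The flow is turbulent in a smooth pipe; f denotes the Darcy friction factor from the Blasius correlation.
Formula: f = \frac{0.316}{Re^{0.25}}
f = 0.316/10470^0.25 = 0.03124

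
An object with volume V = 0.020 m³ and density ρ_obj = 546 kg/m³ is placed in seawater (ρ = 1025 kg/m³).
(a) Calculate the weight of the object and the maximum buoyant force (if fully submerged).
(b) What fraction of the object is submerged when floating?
(a) W=rho_obj*g*V=546*9.81*0.020=107.1 N; F_B(max)=rho*g*V=1025*9.81*0.020=201.1 N
(b) Floating fraction=rho_obj/rho=546/1025=0.533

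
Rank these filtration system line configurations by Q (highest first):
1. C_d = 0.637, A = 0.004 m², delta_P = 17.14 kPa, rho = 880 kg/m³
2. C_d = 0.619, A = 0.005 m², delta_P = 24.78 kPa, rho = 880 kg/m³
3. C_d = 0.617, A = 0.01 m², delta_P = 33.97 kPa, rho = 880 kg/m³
Case 1: Q = 15.9 L/s
Case 2: Q = 23.23 L/s
Case 3: Q = 54.21 L/s
Ranking (highest first): 3, 2, 1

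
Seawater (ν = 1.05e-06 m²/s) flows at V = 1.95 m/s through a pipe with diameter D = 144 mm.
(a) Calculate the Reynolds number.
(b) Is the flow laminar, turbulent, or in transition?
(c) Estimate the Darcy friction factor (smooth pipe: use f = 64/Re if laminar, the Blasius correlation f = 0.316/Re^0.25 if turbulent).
(a) Re = V·D/ν = 1.95·0.144/1.05e-06 = 267430
(b) Flow regime: turbulent (Re > 4000)
(c) Friction factor: f = 0.316/Re^0.25 = 0.316/267430^0.25 = 0.0139 (Blasius is strictly valid for Re ≲ 1e5; used here as the smooth-pipe estimate the problem specifies)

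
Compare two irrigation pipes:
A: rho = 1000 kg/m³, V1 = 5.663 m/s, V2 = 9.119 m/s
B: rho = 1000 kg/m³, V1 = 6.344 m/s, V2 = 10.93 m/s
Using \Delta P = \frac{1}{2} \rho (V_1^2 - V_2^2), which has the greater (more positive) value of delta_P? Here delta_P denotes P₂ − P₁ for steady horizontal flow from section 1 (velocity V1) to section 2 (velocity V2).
delta_P(A) = -25.54 kPa, delta_P(B) = -39.61 kPa. Answer: A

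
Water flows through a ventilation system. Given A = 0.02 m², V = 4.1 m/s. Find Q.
Formula: Q = A V
Q = 0.02·4.1·1000 = 82 L/s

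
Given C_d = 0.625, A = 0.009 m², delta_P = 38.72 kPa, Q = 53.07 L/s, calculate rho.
Formula: Q = C_d A \sqrt{\frac{2 \Delta P}{\rho}}
Substituting knowns: 53.07 = 0.625·0.009·√(2·(38.72·1000)/rho)·1000
Solving for rho: rho = 2·(38.72·1000)/((53.07/1000)/(0.625·0.009))² = 870 kg/m³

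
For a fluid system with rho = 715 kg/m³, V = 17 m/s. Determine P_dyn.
Formula: P_{dyn} = \frac{1}{2} \rho V^2
P_dyn = 0.5·715·17²/1000 = 103.3 kPa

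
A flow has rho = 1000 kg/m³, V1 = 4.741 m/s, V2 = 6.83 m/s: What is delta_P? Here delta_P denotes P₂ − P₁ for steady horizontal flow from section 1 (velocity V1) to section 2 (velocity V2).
Formula: \Delta P = \frac{1}{2} \rho (V_1^2 - V_2^2)
delta_P = 0.5·1000·(4.741² − 6.83²)/1000 = -12.09 kPa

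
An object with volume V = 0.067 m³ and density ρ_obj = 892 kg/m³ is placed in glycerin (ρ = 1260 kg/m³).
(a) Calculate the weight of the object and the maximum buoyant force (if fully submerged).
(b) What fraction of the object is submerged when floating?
(a) W=rho_obj*g*V=892*9.81*0.067=586.3 N; F_B(max)=rho*g*V=1260*9.81*0.067=828.2 N
(b) Floating fraction=rho_obj/rho=892/1260=0.708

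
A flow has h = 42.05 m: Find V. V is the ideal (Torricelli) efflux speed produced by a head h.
Formula: V = \sqrt{2 g h}
V = √(2·9.81·42.05) = 28.72 m/s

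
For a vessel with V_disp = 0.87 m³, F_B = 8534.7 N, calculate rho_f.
Formula: F_B = \rho_f g V_{disp}
Substituting knowns: 8534.7 = rho_f·9.81·0.87
Solving for rho_f: rho_f = 8534.7/(9.81·0.87) = 1000 kg/m³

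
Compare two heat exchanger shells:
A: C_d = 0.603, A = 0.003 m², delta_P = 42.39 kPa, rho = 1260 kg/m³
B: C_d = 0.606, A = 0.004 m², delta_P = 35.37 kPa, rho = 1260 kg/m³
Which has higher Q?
Q(A) = 14.84 L/s, Q(B) = 18.16 L/s. Answer: B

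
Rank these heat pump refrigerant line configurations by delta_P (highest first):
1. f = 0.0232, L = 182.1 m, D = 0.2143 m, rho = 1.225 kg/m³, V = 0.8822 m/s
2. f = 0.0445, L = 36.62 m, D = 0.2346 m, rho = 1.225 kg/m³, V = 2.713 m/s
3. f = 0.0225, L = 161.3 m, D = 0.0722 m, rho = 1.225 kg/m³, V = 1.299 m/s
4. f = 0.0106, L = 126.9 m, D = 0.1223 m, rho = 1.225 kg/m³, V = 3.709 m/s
Case 1: delta_P = 0.009398 kPa
Case 2: delta_P = 0.03132 kPa
Case 3: delta_P = 0.05195 kPa
Case 4: delta_P = 0.09267 kPa
Ranking (highest first): 4, 3, 2, 1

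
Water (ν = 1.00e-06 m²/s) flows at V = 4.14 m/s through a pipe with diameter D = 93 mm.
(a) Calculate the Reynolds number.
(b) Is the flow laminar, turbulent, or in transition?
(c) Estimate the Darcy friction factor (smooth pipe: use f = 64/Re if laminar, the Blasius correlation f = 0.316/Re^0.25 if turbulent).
(a) Re = V·D/ν = 4.14·0.093/1.00e-06 = 385020
(b) Flow regime: turbulent (Re > 4000)
(c) Friction factor: f = 0.316/Re^0.25 = 0.316/385020^0.25 = 0.01269 (Blasius is strictly valid for Re ≲ 1e5; used here as the smooth-pipe estimate the problem specifies)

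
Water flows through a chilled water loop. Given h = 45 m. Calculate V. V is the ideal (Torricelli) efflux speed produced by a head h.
Formula: V = \sqrt{2 g h}
V = √(2·9.81·45) = 29.71 m/s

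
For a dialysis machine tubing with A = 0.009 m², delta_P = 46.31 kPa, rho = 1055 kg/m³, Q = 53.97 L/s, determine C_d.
Formula: Q = C_d A \sqrt{\frac{2 \Delta P}{\rho}}
Substituting knowns: 53.97 = C_d·0.009·√(2·(46.31·1000)/1055)·1000
Solving for C_d: C_d = (53.97/1000)/(0.009·√(2·(46.31·1000)/1055)) = 0.64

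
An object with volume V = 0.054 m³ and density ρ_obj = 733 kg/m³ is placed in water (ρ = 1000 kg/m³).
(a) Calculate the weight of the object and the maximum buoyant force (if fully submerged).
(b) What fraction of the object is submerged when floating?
(a) W=rho_obj*g*V=733*9.81*0.054=388.3 N; F_B(max)=rho*g*V=1000*9.81*0.054=529.7 N
(b) Floating fraction=rho_obj/rho=733/1000=0.733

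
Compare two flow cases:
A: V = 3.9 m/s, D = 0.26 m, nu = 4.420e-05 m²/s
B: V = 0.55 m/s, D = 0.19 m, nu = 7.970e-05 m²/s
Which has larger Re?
Re(A) = 22941, Re(B) = 1311. Answer: A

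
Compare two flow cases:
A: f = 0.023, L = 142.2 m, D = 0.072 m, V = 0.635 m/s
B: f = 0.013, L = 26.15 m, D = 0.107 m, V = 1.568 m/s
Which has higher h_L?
h_L(A) = 0.9336 m, h_L(B) = 0.3981 m. Answer: A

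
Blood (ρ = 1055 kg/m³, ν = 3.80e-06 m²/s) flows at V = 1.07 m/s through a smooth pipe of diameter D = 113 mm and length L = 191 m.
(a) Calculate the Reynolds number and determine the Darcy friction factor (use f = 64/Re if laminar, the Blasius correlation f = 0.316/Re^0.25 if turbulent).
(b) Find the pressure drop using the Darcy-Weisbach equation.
(a) Re = V·D/ν = 1.07·0.113/3.80e-06 = 31818 → turbulent (Re > 4000); f = 0.316/Re^0.25 = 0.316/31818^0.25 = 0.02366
(b) Darcy-Weisbach: ΔP = f·(L/D)·½ρV²/1000 = 0.02366·(191/0.113)·½·1055·1.07²/1000 = 24.15 kPa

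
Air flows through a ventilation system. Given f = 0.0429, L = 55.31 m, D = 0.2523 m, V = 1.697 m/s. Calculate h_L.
Formula: h_L = f \frac{L}{D} \frac{V^2}{2g}
h_L = 0.0429·(55.31/0.2523)·1.697²/(2·9.81) = 1.38 m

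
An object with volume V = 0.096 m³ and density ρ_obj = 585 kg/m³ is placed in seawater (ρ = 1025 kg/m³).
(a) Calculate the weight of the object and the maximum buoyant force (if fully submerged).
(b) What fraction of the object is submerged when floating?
(a) W=rho_obj*g*V=585*9.81*0.096=550.9 N; F_B(max)=rho*g*V=1025*9.81*0.096=965.3 N
(b) Floating fraction=rho_obj/rho=585/1025=0.571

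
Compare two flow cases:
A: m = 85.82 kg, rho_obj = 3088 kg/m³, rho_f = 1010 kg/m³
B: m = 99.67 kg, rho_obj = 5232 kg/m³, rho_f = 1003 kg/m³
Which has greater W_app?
W_app(A) = 566.5 N, W_app(B) = 790.3 N. Answer: B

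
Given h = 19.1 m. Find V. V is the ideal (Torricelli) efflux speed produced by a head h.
Formula: V = \sqrt{2 g h}
V = √(2·9.81·19.1) = 19.36 m/s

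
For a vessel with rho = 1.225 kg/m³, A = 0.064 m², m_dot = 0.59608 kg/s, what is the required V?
Formula: \dot{m} = \rho A V
Substituting knowns: 0.59608 = 1.225·0.064·V
Solving for V: V = 0.59608/(1.225·0.064) = 7.603 m/s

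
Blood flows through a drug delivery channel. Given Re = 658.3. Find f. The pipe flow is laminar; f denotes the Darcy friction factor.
Formula: f = \frac{64}{Re}
f = 64/658.3 = 0.09722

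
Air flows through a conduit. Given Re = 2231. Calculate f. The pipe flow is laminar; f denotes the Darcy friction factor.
Formula: f = \frac{64}{Re}
f = 64/2231 = 0.02869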